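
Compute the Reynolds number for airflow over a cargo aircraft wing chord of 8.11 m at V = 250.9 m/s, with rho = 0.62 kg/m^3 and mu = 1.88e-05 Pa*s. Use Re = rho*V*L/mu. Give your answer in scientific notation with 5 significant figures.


Step 1: Numerator = rho * V * L = 0.62 * 250.9 * 8.11 = 1261.57538
Step 2: Re = 1261.57538 / 1.88e-05
Step 3: Re = 6.7105e+07

6.7105e+07


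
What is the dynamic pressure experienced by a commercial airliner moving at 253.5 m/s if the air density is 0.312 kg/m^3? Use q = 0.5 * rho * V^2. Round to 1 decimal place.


Step 1: V^2 = 253.5^2 = 64262.25
Step 2: q = 0.5 * 0.312 * 64262.25
Step 3: q = 10024.9 Pa

10024.9


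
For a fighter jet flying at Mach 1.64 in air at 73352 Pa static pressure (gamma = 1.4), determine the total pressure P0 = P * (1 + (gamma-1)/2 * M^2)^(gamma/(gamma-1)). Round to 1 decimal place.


Step 1: (gamma-1)/2 * M^2 = 0.2 * 2.6896 = 0.53792
Step 2: 1 + 0.53792 = 1.53792
Step 3: Exponent gamma/(gamma-1) = 3.5
Step 4: P0 = 73352 * 1.53792^3.5 = 330887.3 Pa

330887.3


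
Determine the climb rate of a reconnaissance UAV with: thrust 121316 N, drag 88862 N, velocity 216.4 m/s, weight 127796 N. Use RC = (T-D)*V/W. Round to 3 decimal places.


Step 1: Excess thrust = T - D = 121316 - 88862 = 32454 N
Step 2: Excess power = 32454 * 216.4 = 7023045.6 W
Step 3: RC = 7023045.6 / 127796 = 54.955 m/s

54.955


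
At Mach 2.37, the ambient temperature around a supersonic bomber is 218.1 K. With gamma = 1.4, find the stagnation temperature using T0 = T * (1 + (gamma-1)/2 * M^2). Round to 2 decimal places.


Step 1: (gamma-1)/2 = 0.2
Step 2: M^2 = 5.6169
Step 3: 1 + 0.2 * 5.6169 = 2.12338
Step 4: T0 = 218.1 * 2.12338 = 463.11 K

463.11


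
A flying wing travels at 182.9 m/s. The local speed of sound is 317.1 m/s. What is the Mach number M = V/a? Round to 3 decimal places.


Step 1: M = V / a = 182.9 / 317.1
Step 2: M = 0.577

0.577


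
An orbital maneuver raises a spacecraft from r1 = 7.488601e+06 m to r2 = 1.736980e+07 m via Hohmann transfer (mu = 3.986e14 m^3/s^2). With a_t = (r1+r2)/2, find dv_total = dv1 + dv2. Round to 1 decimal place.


Step 1: Transfer semi-major axis a_t = (7.488601e+06 + 1.736980e+07) / 2 = 1.242920e+07 m
Step 2: v1 (circular at r1) = sqrt(mu/r1) = 7295.72 m/s
Step 3: v_t1 = sqrt(mu*(2/r1 - 1/a_t)) = 8624.7 m/s
Step 4: dv1 = |8624.7 - 7295.72| = 1328.98 m/s
Step 5: v2 (circular at r2) = 4790.39 m/s, v_t2 = 3718.35 m/s
Step 6: dv2 = |4790.39 - 3718.35| = 1072.05 m/s
Step 7: Total delta-v = 1328.98 + 1072.05 = 2401.0 m/s

2401.0


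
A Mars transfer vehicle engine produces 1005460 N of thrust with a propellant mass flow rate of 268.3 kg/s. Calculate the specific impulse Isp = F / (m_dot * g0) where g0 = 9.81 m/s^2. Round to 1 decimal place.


Step 1: m_dot * g0 = 268.3 * 9.81 = 2632.02
Step 2: Isp = 1005460 / 2632.02 = 382.0 s

382.0


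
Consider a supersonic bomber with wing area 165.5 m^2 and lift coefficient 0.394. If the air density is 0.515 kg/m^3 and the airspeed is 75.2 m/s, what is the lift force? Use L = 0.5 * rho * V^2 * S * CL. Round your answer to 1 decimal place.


Step 1: Calculate dynamic pressure q = 0.5 * 0.515 * 75.2^2 = 0.5 * 0.515 * 5655.04 = 1456.1728 Pa
Step 2: Multiply by wing area and lift coefficient: L = 1456.1728 * 165.5 * 0.394
Step 3: L = 240996.5984 * 0.394 = 94952.7 N

94952.7


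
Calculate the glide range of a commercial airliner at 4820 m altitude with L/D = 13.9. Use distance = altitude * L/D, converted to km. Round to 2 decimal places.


Step 1: Glide distance = altitude * L/D = 4820 * 13.9 = 66998.0 m
Step 2: Convert to km: 66998.0 / 1000 = 67.00 km

67.00


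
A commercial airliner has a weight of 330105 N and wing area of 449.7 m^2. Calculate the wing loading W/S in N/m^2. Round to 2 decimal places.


Step 1: Wing loading = W / S = 330105 / 449.7
Step 2: Wing loading = 734.06 N/m^2

734.06


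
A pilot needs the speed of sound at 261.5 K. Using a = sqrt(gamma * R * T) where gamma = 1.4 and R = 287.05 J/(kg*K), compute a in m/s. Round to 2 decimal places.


Step 1: gamma * R * T = 1.4 * 287.05 * 261.5 = 105089.005
Step 2: a = sqrt(105089.005) = 324.17 m/s

324.17


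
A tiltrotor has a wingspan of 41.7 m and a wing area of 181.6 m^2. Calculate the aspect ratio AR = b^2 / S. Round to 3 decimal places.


Step 1: b^2 = 41.7^2 = 1738.89
Step 2: AR = 1738.89 / 181.6 = 9.575

9.575


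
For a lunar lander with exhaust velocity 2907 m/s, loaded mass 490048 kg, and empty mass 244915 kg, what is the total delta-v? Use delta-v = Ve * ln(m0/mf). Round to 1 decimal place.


Step 1: Mass ratio m0/mf = 490048 / 244915 = 2.00089
Step 2: ln(2.00089) = 0.693592
Step 3: delta-v = 2907 * 0.693592 = 2016.3 m/s

2016.3


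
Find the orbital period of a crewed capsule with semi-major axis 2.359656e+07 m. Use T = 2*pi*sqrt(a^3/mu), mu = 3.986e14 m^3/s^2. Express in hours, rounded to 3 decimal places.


Step 1: a^3 / mu = 1.313851e+22 / 3.986e14 = 3.296164e+07
Step 2: sqrt(3.296164e+07) = 5741.2227 s
Step 3: T = 2*pi * 5741.2227 = 36073.17 s
Step 4: T in hours = 36073.17 / 3600 = 10.020 hours

10.020


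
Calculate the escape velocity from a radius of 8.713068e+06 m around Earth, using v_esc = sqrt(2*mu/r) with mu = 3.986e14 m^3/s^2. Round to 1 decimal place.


Step 1: 2*mu/r = 2 * 3.986e14 / 8.713068e+06 = 91494752.4798
Step 2: v_esc = sqrt(91494752.4798) = 9565.3 m/s

9565.3


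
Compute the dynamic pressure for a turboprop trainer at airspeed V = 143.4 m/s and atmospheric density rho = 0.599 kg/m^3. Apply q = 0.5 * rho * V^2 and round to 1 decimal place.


Step 1: V^2 = 143.4^2 = 20563.56
Step 2: q = 0.5 * 0.599 * 20563.56
Step 3: q = 6158.8 Pa

6158.8


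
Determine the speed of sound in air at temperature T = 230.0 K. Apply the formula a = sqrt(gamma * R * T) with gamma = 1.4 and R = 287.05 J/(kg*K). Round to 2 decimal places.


Step 1: gamma * R * T = 1.4 * 287.05 * 230.0 = 92430.1
Step 2: a = sqrt(92430.1) = 304.02 m/s

304.02


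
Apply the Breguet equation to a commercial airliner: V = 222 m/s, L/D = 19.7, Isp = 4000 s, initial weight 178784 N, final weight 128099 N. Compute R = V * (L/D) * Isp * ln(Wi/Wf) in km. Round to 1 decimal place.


Step 1: Coefficient = V * (L/D) * Isp = 222 * 19.7 * 4000 = 17493600.0 m
Step 2: Wi/Wf = 178784 / 128099 = 1.395671
Step 3: ln(1.395671) = 0.333375
Step 4: R = 17493600.0 * 0.333375 = 5831928.4 m = 5831.9 km

5831.9


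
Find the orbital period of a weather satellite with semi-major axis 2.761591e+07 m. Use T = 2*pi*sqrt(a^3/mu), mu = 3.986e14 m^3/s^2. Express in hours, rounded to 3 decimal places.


Step 1: a^3 / mu = 2.106096e+22 / 3.986e14 = 5.283732e+07
Step 2: sqrt(5.283732e+07) = 7268.9284 s
Step 3: T = 2*pi * 7268.9284 = 45672.02 s
Step 4: T in hours = 45672.02 / 3600 = 12.687 hours

12.687


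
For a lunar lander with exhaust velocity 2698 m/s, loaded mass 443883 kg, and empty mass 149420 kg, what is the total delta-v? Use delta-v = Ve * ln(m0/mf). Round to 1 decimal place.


Step 1: Mass ratio m0/mf = 443883 / 149420 = 2.970707
Step 2: ln(2.970707) = 1.0888
Step 3: delta-v = 2698 * 1.0888 = 2937.6 m/s

2937.6


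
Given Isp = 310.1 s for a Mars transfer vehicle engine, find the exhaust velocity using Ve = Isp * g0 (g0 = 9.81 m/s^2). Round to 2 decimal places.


Step 1: Ve = Isp * g0 = 310.1 * 9.81
Step 2: Ve = 3042.08 m/s

3042.08


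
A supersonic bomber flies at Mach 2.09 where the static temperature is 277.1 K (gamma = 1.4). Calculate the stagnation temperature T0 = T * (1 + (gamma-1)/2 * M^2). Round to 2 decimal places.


Step 1: (gamma-1)/2 = 0.2
Step 2: M^2 = 4.3681
Step 3: 1 + 0.2 * 4.3681 = 1.87362
Step 4: T0 = 277.1 * 1.87362 = 519.18 K

519.18


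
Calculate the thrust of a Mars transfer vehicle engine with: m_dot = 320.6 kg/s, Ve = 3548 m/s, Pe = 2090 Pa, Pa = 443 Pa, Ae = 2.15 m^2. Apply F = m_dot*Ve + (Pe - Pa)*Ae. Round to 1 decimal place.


Step 1: Momentum thrust = m_dot * Ve = 320.6 * 3548 = 1137488.8 N
Step 2: Pressure thrust = (Pe - Pa) * Ae = (2090 - 443) * 2.15 = 3541.05 N
Step 3: Total thrust F = 1137488.8 + 3541.05 = 1141029.9 N

1141029.9


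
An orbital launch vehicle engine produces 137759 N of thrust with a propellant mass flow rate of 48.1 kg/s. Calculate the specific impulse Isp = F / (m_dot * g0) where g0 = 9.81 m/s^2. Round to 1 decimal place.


Step 1: m_dot * g0 = 48.1 * 9.81 = 471.86
Step 2: Isp = 137759 / 471.86 = 291.9 s

291.9


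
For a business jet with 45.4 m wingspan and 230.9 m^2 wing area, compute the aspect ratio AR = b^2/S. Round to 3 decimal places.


Step 1: b^2 = 45.4^2 = 2061.16
Step 2: AR = 2061.16 / 230.9 = 8.927

8.927


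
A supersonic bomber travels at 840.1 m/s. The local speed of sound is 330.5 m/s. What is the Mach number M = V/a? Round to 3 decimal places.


Step 1: M = V / a = 840.1 / 330.5
Step 2: M = 2.542

2.542


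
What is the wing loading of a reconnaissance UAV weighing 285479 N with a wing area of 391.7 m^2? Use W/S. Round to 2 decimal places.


Step 1: Wing loading = W / S = 285479 / 391.7
Step 2: Wing loading = 728.82 N/m^2

728.82


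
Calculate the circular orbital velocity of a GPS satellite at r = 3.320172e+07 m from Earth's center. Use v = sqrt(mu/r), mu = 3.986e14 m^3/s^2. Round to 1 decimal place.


Step 1: mu / r = 3.986e14 / 3.320172e+07 = 12005402.1298
Step 2: v = sqrt(12005402.1298) = 3464.9 m/s

3464.9


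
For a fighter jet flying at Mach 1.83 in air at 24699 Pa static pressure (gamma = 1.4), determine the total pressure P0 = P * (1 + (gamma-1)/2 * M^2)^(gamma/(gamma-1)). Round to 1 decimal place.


Step 1: (gamma-1)/2 * M^2 = 0.2 * 3.3489 = 0.66978
Step 2: 1 + 0.66978 = 1.66978
Step 3: Exponent gamma/(gamma-1) = 3.5
Step 4: P0 = 24699 * 1.66978^3.5 = 148589.0 Pa

148589.0


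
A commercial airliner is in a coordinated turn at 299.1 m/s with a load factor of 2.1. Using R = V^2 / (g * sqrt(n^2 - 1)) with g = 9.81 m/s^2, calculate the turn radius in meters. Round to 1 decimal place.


Step 1: V^2 = 299.1^2 = 89460.81
Step 2: n^2 - 1 = 2.1^2 - 1 = 3.41
Step 3: sqrt(3.41) = 1.846619
Step 4: R = 89460.81 / (9.81 * 1.846619) = 4938.4 m

4938.4


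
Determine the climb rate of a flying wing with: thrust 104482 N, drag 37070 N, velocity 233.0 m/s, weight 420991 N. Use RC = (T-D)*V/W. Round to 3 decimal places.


Step 1: Excess thrust = T - D = 104482 - 37070 = 67412 N
Step 2: Excess power = 67412 * 233.0 = 15706996.0 W
Step 3: RC = 15706996.0 / 420991 = 37.310 m/s

37.310


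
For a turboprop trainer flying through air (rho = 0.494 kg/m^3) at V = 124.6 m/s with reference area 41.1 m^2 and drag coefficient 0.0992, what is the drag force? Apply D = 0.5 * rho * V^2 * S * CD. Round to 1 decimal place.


Step 1: Dynamic pressure q = 0.5 * 0.494 * 124.6^2 = 3834.7145 Pa
Step 2: Drag D = q * S * CD = 3834.7145 * 41.1 * 0.0992
Step 3: D = 15634.6 N

15634.6


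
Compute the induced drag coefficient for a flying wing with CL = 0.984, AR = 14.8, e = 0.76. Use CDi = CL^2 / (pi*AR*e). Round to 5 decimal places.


Step 1: CL^2 = 0.984^2 = 0.968256
Step 2: pi * AR * e = 3.14159 * 14.8 * 0.76 = 35.336634
Step 3: CDi = 0.968256 / 35.336634 = 0.02740

0.02740


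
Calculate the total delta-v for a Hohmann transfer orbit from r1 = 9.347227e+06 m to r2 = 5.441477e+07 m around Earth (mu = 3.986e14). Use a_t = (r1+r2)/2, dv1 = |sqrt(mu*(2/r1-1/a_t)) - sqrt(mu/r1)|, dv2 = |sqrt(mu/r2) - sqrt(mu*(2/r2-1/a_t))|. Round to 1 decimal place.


Step 1: Transfer semi-major axis a_t = (9.347227e+06 + 5.441477e+07) / 2 = 3.188100e+07 m
Step 2: v1 (circular at r1) = sqrt(mu/r1) = 6530.21 m/s
Step 3: v_t1 = sqrt(mu*(2/r1 - 1/a_t)) = 8531.39 m/s
Step 4: dv1 = |8531.39 - 6530.21| = 2001.18 m/s
Step 5: v2 (circular at r2) = 2706.51 m/s, v_t2 = 1465.5 m/s
Step 6: dv2 = |2706.51 - 1465.5| = 1241.01 m/s
Step 7: Total delta-v = 2001.18 + 1241.01 = 3242.2 m/s

3242.2


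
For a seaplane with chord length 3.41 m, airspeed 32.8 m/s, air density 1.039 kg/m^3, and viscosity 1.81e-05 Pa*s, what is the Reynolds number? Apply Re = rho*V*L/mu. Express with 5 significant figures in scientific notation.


Step 1: Numerator = rho * V * L = 1.039 * 32.8 * 3.41 = 116.210072
Step 2: Re = 116.210072 / 1.81e-05
Step 3: Re = 6.4204e+06

6.4204e+06


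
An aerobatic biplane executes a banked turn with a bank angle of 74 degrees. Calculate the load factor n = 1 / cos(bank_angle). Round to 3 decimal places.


Step 1: Convert 74 degrees to radians = 1.291544
Step 2: cos(74 deg) = 0.275637
Step 3: n = 1 / 0.275637 = 3.628

3.628


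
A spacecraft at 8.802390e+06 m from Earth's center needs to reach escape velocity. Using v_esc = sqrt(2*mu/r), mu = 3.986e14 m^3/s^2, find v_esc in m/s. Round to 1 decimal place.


Step 1: 2*mu/r = 2 * 3.986e14 / 8.802390e+06 = 90566312.1039
Step 2: v_esc = sqrt(90566312.1039) = 9516.6 m/s

9516.6


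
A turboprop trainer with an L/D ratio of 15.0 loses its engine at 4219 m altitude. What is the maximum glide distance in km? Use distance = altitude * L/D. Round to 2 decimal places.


Step 1: Glide distance = altitude * L/D = 4219 * 15.0 = 63285.0 m
Step 2: Convert to km: 63285.0 / 1000 = 63.29 km

63.29


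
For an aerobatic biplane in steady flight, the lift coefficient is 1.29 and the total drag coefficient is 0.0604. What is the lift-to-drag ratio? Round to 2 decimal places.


Step 1: L/D = CL / CD = 1.29 / 0.0604
Step 2: L/D = 21.36

21.36


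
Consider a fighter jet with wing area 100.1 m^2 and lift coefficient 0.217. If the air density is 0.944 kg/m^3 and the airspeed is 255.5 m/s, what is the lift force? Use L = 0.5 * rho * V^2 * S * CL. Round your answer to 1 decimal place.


Step 1: Calculate dynamic pressure q = 0.5 * 0.944 * 255.5^2 = 0.5 * 0.944 * 65280.25 = 30812.278 Pa
Step 2: Multiply by wing area and lift coefficient: L = 30812.278 * 100.1 * 0.217
Step 3: L = 3084309.0278 * 0.217 = 669295.1 N

669295.1


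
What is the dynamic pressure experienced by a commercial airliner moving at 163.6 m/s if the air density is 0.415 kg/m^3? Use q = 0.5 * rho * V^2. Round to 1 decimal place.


Step 1: V^2 = 163.6^2 = 26764.96
Step 2: q = 0.5 * 0.415 * 26764.96
Step 3: q = 5553.7 Pa

5553.7


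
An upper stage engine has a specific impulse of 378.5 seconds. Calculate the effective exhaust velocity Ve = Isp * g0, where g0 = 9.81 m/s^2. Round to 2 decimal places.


Step 1: Ve = Isp * g0 = 378.5 * 9.81
Step 2: Ve = 3713.09 m/s

3713.09


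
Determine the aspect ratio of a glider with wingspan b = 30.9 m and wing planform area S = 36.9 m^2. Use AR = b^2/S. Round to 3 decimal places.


Step 1: b^2 = 30.9^2 = 954.81
Step 2: AR = 954.81 / 36.9 = 25.876

25.876


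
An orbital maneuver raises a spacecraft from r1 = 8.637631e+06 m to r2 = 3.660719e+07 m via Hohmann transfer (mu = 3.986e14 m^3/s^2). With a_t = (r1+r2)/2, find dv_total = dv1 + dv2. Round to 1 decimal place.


Step 1: Transfer semi-major axis a_t = (8.637631e+06 + 3.660719e+07) / 2 = 2.262241e+07 m
Step 2: v1 (circular at r1) = sqrt(mu/r1) = 6793.15 m/s
Step 3: v_t1 = sqrt(mu*(2/r1 - 1/a_t)) = 8641.42 m/s
Step 4: dv1 = |8641.42 - 6793.15| = 1848.27 m/s
Step 5: v2 (circular at r2) = 3299.78 m/s, v_t2 = 2038.98 m/s
Step 6: dv2 = |3299.78 - 2038.98| = 1260.8 m/s
Step 7: Total delta-v = 1848.27 + 1260.8 = 3109.1 m/s

3109.1


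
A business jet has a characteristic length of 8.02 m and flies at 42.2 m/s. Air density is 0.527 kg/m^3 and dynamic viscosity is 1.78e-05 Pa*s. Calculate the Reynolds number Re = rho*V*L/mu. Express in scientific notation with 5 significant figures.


Step 1: Numerator = rho * V * L = 0.527 * 42.2 * 8.02 = 178.359988
Step 2: Re = 178.359988 / 1.78e-05
Step 3: Re = 1.0020e+07

1.0020e+07


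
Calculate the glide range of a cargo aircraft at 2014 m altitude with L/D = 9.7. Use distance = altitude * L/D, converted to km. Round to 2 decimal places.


Step 1: Glide distance = altitude * L/D = 2014 * 9.7 = 19535.8 m
Step 2: Convert to km: 19535.8 / 1000 = 19.54 km

19.54


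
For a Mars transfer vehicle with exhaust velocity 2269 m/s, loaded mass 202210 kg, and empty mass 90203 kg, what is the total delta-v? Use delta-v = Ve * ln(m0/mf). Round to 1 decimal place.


Step 1: Mass ratio m0/mf = 202210 / 90203 = 2.241721
Step 2: ln(2.241721) = 0.807244
Step 3: delta-v = 2269 * 0.807244 = 1831.6 m/s

1831.6


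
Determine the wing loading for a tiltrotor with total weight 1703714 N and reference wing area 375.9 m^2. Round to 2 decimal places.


Step 1: Wing loading = W / S = 1703714 / 375.9
Step 2: Wing loading = 4532.36 N/m^2

4532.36


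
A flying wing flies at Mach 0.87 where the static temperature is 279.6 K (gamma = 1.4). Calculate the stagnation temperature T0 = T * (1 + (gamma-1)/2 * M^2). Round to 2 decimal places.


Step 1: (gamma-1)/2 = 0.2
Step 2: M^2 = 0.7569
Step 3: 1 + 0.2 * 0.7569 = 1.15138
Step 4: T0 = 279.6 * 1.15138 = 321.93 K

321.93


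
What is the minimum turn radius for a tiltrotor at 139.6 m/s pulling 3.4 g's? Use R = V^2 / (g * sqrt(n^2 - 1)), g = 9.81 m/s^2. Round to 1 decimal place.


Step 1: V^2 = 139.6^2 = 19488.16
Step 2: n^2 - 1 = 3.4^2 - 1 = 10.56
Step 3: sqrt(10.56) = 3.249615
Step 4: R = 19488.16 / (9.81 * 3.249615) = 611.3 m

611.3


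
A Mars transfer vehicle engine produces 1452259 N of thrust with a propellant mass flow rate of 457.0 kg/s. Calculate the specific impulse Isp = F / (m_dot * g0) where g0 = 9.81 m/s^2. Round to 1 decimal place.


Step 1: m_dot * g0 = 457.0 * 9.81 = 4483.17
Step 2: Isp = 1452259 / 4483.17 = 323.9 s

323.9


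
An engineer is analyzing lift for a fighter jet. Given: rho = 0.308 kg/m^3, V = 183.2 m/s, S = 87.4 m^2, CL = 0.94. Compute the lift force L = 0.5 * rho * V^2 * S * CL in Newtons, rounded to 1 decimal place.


Step 1: Calculate dynamic pressure q = 0.5 * 0.308 * 183.2^2 = 0.5 * 0.308 * 33562.24 = 5168.585 Pa
Step 2: Multiply by wing area and lift coefficient: L = 5168.585 * 87.4 * 0.94
Step 3: L = 451734.3255 * 0.94 = 424630.3 N

424630.3


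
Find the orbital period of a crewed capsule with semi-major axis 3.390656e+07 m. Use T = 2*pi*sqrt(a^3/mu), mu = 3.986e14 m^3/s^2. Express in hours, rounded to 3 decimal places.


Step 1: a^3 / mu = 3.898084e+22 / 3.986e14 = 9.779438e+07
Step 2: sqrt(9.779438e+07) = 9889.1041 s
Step 3: T = 2*pi * 9889.1041 = 62135.07 s
Step 4: T in hours = 62135.07 / 3600 = 17.260 hours

17.260


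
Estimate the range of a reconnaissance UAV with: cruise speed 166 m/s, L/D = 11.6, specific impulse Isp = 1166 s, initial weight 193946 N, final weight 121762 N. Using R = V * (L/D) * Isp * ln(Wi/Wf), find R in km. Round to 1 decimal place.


Step 1: Coefficient = V * (L/D) * Isp = 166 * 11.6 * 1166 = 2245249.6 m
Step 2: Wi/Wf = 193946 / 121762 = 1.592829
Step 3: ln(1.592829) = 0.465511
Step 4: R = 2245249.6 * 0.465511 = 1045189.4 m = 1045.2 km

1045.2


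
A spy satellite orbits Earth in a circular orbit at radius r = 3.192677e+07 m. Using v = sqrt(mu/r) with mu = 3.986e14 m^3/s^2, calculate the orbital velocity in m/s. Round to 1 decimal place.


Step 1: mu / r = 3.986e14 / 3.192677e+07 = 12484820.7319
Step 2: v = sqrt(12484820.7319) = 3533.4 m/s

3533.4


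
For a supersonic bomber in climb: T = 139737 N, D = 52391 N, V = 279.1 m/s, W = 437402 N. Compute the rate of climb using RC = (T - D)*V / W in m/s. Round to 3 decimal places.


Step 1: Excess thrust = T - D = 139737 - 52391 = 87346 N
Step 2: Excess power = 87346 * 279.1 = 24378268.6 W
Step 3: RC = 24378268.6 / 437402 = 55.734 m/s

55.734


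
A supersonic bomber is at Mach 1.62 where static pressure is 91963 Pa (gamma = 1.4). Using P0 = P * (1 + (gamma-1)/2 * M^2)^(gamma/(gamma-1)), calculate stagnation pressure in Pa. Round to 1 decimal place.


Step 1: (gamma-1)/2 * M^2 = 0.2 * 2.6244 = 0.52488
Step 2: 1 + 0.52488 = 1.52488
Step 3: Exponent gamma/(gamma-1) = 3.5
Step 4: P0 = 91963 * 1.52488^3.5 = 402659.5 Pa

402659.5


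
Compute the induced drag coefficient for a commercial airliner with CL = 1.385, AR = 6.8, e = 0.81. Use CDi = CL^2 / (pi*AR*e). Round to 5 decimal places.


Step 1: CL^2 = 1.385^2 = 1.918225
Step 2: pi * AR * e = 3.14159 * 6.8 * 0.81 = 17.303892
Step 3: CDi = 1.918225 / 17.303892 = 0.11086

0.11086


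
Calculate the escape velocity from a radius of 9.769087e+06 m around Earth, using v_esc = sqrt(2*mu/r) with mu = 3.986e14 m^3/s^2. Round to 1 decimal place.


Step 1: 2*mu/r = 2 * 3.986e14 / 9.769087e+06 = 81604350.5396
Step 2: v_esc = sqrt(81604350.5396) = 9033.5 m/s

9033.5


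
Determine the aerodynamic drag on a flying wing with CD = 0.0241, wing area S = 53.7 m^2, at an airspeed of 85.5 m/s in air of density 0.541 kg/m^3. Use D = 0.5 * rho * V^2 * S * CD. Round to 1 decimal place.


Step 1: Dynamic pressure q = 0.5 * 0.541 * 85.5^2 = 1977.4226 Pa
Step 2: Drag D = q * S * CD = 1977.4226 * 53.7 * 0.0241
Step 3: D = 2559.1 N

2559.1


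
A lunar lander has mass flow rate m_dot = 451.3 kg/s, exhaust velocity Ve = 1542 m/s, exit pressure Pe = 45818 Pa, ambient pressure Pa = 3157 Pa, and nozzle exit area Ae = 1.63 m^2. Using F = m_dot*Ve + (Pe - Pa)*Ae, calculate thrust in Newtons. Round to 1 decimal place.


Step 1: Momentum thrust = m_dot * Ve = 451.3 * 1542 = 695904.6 N
Step 2: Pressure thrust = (Pe - Pa) * Ae = (45818 - 3157) * 1.63 = 69537.43 N
Step 3: Total thrust F = 695904.6 + 69537.43 = 765442.0 N

765442.0


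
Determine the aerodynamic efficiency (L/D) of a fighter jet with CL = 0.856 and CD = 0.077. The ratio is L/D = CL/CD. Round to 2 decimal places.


Step 1: L/D = CL / CD = 0.856 / 0.077
Step 2: L/D = 11.12

11.12


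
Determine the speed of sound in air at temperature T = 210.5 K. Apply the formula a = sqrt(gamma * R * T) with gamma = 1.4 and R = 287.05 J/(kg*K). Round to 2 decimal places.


Step 1: gamma * R * T = 1.4 * 287.05 * 210.5 = 84593.635
Step 2: a = sqrt(84593.635) = 290.85 m/s

290.85


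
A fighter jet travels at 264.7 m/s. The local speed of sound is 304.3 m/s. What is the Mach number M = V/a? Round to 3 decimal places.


Step 1: M = V / a = 264.7 / 304.3
Step 2: M = 0.870

0.870


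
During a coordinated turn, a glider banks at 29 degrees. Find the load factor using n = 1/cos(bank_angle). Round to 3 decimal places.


Step 1: Convert 29 degrees to radians = 0.506145
Step 2: cos(29 deg) = 0.87462
Step 3: n = 1 / 0.87462 = 1.143

1.143


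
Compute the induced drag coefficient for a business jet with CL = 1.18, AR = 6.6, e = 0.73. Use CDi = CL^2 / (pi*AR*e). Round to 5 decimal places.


Step 1: CL^2 = 1.18^2 = 1.3924
Step 2: pi * AR * e = 3.14159 * 6.6 * 0.73 = 15.136193
Step 3: CDi = 1.3924 / 15.136193 = 0.09199

0.09199


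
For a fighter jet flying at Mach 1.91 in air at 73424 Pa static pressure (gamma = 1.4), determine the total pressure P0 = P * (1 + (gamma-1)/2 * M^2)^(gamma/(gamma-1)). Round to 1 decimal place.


Step 1: (gamma-1)/2 * M^2 = 0.2 * 3.6481 = 0.72962
Step 2: 1 + 0.72962 = 1.72962
Step 3: Exponent gamma/(gamma-1) = 3.5
Step 4: P0 = 73424 * 1.72962^3.5 = 499649.5 Pa

499649.5


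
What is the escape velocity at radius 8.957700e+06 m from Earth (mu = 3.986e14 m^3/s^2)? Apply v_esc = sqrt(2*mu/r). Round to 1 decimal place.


Step 1: 2*mu/r = 2 * 3.986e14 / 8.957700e+06 = 88996059.2563
Step 2: v_esc = sqrt(88996059.2563) = 9433.8 m/s

9433.8


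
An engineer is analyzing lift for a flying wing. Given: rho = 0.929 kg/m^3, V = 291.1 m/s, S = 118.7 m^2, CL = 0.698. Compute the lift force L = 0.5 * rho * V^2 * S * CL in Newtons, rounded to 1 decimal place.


Step 1: Calculate dynamic pressure q = 0.5 * 0.929 * 291.1^2 = 0.5 * 0.929 * 84739.21 = 39361.363 Pa
Step 2: Multiply by wing area and lift coefficient: L = 39361.363 * 118.7 * 0.698
Step 3: L = 4672193.7934 * 0.698 = 3261191.3 N

3261191.3


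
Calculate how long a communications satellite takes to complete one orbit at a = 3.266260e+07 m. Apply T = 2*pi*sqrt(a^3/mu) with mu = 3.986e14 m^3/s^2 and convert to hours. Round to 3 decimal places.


Step 1: a^3 / mu = 3.484595e+22 / 3.986e14 = 8.742084e+07
Step 2: sqrt(8.742084e+07) = 9349.9111 s
Step 3: T = 2*pi * 9349.9111 = 58747.22 s
Step 4: T in hours = 58747.22 / 3600 = 16.319 hours

16.319


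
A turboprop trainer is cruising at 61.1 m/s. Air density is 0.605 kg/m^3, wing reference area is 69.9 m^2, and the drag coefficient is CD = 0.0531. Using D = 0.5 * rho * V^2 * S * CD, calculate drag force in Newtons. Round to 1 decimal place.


Step 1: Dynamic pressure q = 0.5 * 0.605 * 61.1^2 = 1129.296 Pa
Step 2: Drag D = q * S * CD = 1129.296 * 69.9 * 0.0531
Step 3: D = 4191.6 N

4191.6


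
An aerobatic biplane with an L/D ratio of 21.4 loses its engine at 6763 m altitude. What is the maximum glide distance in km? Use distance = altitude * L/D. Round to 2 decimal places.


Step 1: Glide distance = altitude * L/D = 6763 * 21.4 = 144728.2 m
Step 2: Convert to km: 144728.2 / 1000 = 144.73 km

144.73


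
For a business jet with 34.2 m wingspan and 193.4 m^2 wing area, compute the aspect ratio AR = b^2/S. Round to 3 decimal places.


Step 1: b^2 = 34.2^2 = 1169.64
Step 2: AR = 1169.64 / 193.4 = 6.048

6.048


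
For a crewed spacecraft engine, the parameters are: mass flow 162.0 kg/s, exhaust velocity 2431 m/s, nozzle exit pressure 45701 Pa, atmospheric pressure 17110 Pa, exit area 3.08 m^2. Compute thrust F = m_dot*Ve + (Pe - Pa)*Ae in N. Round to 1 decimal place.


Step 1: Momentum thrust = m_dot * Ve = 162.0 * 2431 = 393822.0 N
Step 2: Pressure thrust = (Pe - Pa) * Ae = (45701 - 17110) * 3.08 = 88060.28 N
Step 3: Total thrust F = 393822.0 + 88060.28 = 481882.3 N

481882.3


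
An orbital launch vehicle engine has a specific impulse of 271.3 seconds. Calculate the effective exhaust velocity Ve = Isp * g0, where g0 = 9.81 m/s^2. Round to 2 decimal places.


Step 1: Ve = Isp * g0 = 271.3 * 9.81
Step 2: Ve = 2661.45 m/s

2661.45


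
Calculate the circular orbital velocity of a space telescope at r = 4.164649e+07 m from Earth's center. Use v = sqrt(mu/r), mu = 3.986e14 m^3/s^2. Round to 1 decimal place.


Step 1: mu / r = 3.986e14 / 4.164649e+07 = 9571034.6778
Step 2: v = sqrt(9571034.6778) = 3093.7 m/s

3093.7


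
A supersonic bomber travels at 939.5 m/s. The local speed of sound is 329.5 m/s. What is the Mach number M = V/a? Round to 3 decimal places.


Step 1: M = V / a = 939.5 / 329.5
Step 2: M = 2.851

2.851


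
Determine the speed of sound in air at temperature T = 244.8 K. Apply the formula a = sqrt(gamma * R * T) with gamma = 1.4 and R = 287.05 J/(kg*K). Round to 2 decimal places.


Step 1: gamma * R * T = 1.4 * 287.05 * 244.8 = 98377.776
Step 2: a = sqrt(98377.776) = 313.65 m/s

313.65


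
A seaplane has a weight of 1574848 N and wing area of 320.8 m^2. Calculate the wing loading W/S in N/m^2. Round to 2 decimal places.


Step 1: Wing loading = W / S = 1574848 / 320.8
Step 2: Wing loading = 4909.13 N/m^2

4909.13


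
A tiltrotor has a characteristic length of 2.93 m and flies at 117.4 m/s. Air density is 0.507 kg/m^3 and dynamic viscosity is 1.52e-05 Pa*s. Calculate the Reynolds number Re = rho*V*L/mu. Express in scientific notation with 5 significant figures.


Step 1: Numerator = rho * V * L = 0.507 * 117.4 * 2.93 = 174.398874
Step 2: Re = 174.398874 / 1.52e-05
Step 3: Re = 1.1474e+07

1.1474e+07


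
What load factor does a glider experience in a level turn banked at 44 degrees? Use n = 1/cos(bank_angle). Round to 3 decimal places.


Step 1: Convert 44 degrees to radians = 0.767945
Step 2: cos(44 deg) = 0.71934
Step 3: n = 1 / 0.71934 = 1.390

1.390


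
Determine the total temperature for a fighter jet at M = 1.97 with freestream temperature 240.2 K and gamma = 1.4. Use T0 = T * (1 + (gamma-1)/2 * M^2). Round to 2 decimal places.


Step 1: (gamma-1)/2 = 0.2
Step 2: M^2 = 3.8809
Step 3: 1 + 0.2 * 3.8809 = 1.77618
Step 4: T0 = 240.2 * 1.77618 = 426.64 K

426.64


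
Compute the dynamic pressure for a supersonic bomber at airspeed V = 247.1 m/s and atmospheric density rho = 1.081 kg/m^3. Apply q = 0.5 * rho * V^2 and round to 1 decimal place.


Step 1: V^2 = 247.1^2 = 61058.41
Step 2: q = 0.5 * 1.081 * 61058.41
Step 3: q = 33002.1 Pa

33002.1


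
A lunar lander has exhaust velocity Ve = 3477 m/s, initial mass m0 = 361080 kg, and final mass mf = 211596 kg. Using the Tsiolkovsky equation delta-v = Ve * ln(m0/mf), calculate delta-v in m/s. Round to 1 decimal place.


Step 1: Mass ratio m0/mf = 361080 / 211596 = 1.706459
Step 2: ln(1.706459) = 0.534421
Step 3: delta-v = 3477 * 0.534421 = 1858.2 m/s

1858.2


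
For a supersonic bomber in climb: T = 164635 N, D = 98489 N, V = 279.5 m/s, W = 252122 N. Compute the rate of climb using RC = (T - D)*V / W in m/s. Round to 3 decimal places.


Step 1: Excess thrust = T - D = 164635 - 98489 = 66146 N
Step 2: Excess power = 66146 * 279.5 = 18487807.0 W
Step 3: RC = 18487807.0 / 252122 = 73.329 m/s

73.329


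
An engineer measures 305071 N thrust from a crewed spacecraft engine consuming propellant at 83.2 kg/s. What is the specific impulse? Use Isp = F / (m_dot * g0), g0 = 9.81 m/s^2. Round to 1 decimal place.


Step 1: m_dot * g0 = 83.2 * 9.81 = 816.19
Step 2: Isp = 305071 / 816.19 = 373.8 s

373.8


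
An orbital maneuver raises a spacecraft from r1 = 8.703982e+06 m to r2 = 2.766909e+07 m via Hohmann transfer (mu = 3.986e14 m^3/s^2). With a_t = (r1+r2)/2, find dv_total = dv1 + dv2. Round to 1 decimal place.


Step 1: Transfer semi-major axis a_t = (8.703982e+06 + 2.766909e+07) / 2 = 1.818654e+07 m
Step 2: v1 (circular at r1) = sqrt(mu/r1) = 6767.21 m/s
Step 3: v_t1 = sqrt(mu*(2/r1 - 1/a_t)) = 8347.03 m/s
Step 4: dv1 = |8347.03 - 6767.21| = 1579.82 m/s
Step 5: v2 (circular at r2) = 3795.52 m/s, v_t2 = 2625.76 m/s
Step 6: dv2 = |3795.52 - 2625.76| = 1169.76 m/s
Step 7: Total delta-v = 1579.82 + 1169.76 = 2749.6 m/s

2749.6


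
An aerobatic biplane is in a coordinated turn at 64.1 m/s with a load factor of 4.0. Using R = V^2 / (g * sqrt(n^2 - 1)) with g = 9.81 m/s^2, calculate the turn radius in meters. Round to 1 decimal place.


Step 1: V^2 = 64.1^2 = 4108.81
Step 2: n^2 - 1 = 4.0^2 - 1 = 15.0
Step 3: sqrt(15.0) = 3.872983
Step 4: R = 4108.81 / (9.81 * 3.872983) = 108.1 m

108.1


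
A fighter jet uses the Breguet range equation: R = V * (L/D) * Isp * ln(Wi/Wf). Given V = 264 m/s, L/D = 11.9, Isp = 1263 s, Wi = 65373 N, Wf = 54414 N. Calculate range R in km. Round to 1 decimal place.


Step 1: Coefficient = V * (L/D) * Isp = 264 * 11.9 * 1263 = 3967840.8 m
Step 2: Wi/Wf = 65373 / 54414 = 1.2014
Step 3: ln(1.2014) = 0.183488
Step 4: R = 3967840.8 * 0.183488 = 728050.6 m = 728.1 km

728.1


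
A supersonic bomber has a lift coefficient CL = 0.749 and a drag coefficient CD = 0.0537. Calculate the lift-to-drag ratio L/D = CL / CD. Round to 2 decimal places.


Step 1: L/D = CL / CD = 0.749 / 0.0537
Step 2: L/D = 13.95

13.95


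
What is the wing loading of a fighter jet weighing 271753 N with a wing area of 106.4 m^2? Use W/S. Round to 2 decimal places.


Step 1: Wing loading = W / S = 271753 / 106.4
Step 2: Wing loading = 2554.07 N/m^2

2554.07


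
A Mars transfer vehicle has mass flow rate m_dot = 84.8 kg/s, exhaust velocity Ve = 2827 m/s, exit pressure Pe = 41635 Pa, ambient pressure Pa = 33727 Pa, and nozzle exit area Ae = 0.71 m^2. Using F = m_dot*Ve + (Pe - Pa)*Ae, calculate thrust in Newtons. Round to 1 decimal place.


Step 1: Momentum thrust = m_dot * Ve = 84.8 * 2827 = 239729.6 N
Step 2: Pressure thrust = (Pe - Pa) * Ae = (41635 - 33727) * 0.71 = 5614.68 N
Step 3: Total thrust F = 239729.6 + 5614.68 = 245344.3 N

245344.3


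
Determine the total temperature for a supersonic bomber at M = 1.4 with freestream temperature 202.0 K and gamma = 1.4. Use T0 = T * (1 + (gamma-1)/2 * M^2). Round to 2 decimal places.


Step 1: (gamma-1)/2 = 0.2
Step 2: M^2 = 1.96
Step 3: 1 + 0.2 * 1.96 = 1.392
Step 4: T0 = 202.0 * 1.392 = 281.18 K

281.18


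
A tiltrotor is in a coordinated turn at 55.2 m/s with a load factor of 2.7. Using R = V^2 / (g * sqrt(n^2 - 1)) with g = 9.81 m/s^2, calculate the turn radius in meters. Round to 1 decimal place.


Step 1: V^2 = 55.2^2 = 3047.04
Step 2: n^2 - 1 = 2.7^2 - 1 = 6.29
Step 3: sqrt(6.29) = 2.507987
Step 4: R = 3047.04 / (9.81 * 2.507987) = 123.8 m

123.8


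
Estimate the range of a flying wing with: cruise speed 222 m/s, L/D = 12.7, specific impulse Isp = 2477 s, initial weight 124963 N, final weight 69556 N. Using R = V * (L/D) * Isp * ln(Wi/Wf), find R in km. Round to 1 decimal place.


Step 1: Coefficient = V * (L/D) * Isp = 222 * 12.7 * 2477 = 6983653.8 m
Step 2: Wi/Wf = 124963 / 69556 = 1.796581
Step 3: ln(1.796581) = 0.585886
Step 4: R = 6983653.8 * 0.585886 = 4091621.6 m = 4091.6 km

4091.6


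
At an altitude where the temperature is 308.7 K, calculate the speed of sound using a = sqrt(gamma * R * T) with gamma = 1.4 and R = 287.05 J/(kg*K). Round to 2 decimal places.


Step 1: gamma * R * T = 1.4 * 287.05 * 308.7 = 124057.269
Step 2: a = sqrt(124057.269) = 352.22 m/s

352.22


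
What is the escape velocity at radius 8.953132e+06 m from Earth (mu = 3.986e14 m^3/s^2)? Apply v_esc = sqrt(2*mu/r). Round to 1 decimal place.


Step 1: 2*mu/r = 2 * 3.986e14 / 8.953132e+06 = 89041466.1596
Step 2: v_esc = sqrt(89041466.1596) = 9436.2 m/s

9436.2


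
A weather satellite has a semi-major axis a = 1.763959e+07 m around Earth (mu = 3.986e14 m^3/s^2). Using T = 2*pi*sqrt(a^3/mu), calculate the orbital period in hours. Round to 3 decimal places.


Step 1: a^3 / mu = 5.488649e+21 / 3.986e14 = 1.376982e+07
Step 2: sqrt(1.376982e+07) = 3710.7704 s
Step 3: T = 2*pi * 3710.7704 = 23315.46 s
Step 4: T in hours = 23315.46 / 3600 = 6.477 hours

6.477


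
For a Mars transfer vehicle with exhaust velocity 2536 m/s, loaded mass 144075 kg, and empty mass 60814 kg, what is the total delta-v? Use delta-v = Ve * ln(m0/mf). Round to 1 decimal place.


Step 1: Mass ratio m0/mf = 144075 / 60814 = 2.369109
Step 2: ln(2.369109) = 0.862514
Step 3: delta-v = 2536 * 0.862514 = 2187.3 m/s

2187.3


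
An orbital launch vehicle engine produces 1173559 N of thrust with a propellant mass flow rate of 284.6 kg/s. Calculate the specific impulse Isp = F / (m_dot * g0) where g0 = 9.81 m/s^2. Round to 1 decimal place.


Step 1: m_dot * g0 = 284.6 * 9.81 = 2791.93
Step 2: Isp = 1173559 / 2791.93 = 420.3 s

420.3


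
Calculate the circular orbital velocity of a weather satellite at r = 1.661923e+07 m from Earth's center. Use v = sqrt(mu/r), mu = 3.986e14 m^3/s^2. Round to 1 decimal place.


Step 1: mu / r = 3.986e14 / 1.661923e+07 = 23984264.0122
Step 2: v = sqrt(23984264.0122) = 4897.4 m/s

4897.4


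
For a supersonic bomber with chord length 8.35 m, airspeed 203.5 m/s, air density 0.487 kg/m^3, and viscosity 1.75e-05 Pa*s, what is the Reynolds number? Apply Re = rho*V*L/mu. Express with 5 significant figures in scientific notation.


Step 1: Numerator = rho * V * L = 0.487 * 203.5 * 8.35 = 827.522575
Step 2: Re = 827.522575 / 1.75e-05
Step 3: Re = 4.7287e+07

4.7287e+07


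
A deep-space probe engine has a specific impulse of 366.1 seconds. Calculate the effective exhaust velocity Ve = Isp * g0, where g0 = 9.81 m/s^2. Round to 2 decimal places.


Step 1: Ve = Isp * g0 = 366.1 * 9.81
Step 2: Ve = 3591.44 m/s

3591.44


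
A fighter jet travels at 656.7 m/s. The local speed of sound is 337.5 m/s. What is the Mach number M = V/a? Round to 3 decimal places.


Step 1: M = V / a = 656.7 / 337.5
Step 2: M = 1.946

1.946


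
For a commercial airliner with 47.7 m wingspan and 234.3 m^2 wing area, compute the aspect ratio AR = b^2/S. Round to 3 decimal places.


Step 1: b^2 = 47.7^2 = 2275.29
Step 2: AR = 2275.29 / 234.3 = 9.711

9.711


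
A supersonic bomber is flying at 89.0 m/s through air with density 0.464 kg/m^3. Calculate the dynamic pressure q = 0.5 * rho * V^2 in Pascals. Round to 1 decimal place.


Step 1: V^2 = 89.0^2 = 7921.0
Step 2: q = 0.5 * 0.464 * 7921.0
Step 3: q = 1837.7 Pa

1837.7


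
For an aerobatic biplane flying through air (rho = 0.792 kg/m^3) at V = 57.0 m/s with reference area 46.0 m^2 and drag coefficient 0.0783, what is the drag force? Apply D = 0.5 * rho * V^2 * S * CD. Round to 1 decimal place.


Step 1: Dynamic pressure q = 0.5 * 0.792 * 57.0^2 = 1286.604 Pa
Step 2: Drag D = q * S * CD = 1286.604 * 46.0 * 0.0783
Step 3: D = 4634.1 N

4634.1


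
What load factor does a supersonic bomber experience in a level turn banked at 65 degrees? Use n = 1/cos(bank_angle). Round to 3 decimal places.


Step 1: Convert 65 degrees to radians = 1.134464
Step 2: cos(65 deg) = 0.422618
Step 3: n = 1 / 0.422618 = 2.366

2.366


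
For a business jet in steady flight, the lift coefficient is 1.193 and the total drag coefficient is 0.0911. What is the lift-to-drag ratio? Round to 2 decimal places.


Step 1: L/D = CL / CD = 1.193 / 0.0911
Step 2: L/D = 13.10

13.10


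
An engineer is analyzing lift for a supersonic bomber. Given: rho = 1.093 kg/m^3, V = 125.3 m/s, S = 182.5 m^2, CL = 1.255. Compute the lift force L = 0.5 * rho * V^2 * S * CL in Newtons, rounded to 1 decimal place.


Step 1: Calculate dynamic pressure q = 0.5 * 1.093 * 125.3^2 = 0.5 * 1.093 * 15700.09 = 8580.0992 Pa
Step 2: Multiply by wing area and lift coefficient: L = 8580.0992 * 182.5 * 1.255
Step 3: L = 1565868.1013 * 1.255 = 1965164.5 N

1965164.5


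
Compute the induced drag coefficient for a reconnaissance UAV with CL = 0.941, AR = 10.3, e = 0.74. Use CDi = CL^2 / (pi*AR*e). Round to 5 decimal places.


Step 1: CL^2 = 0.941^2 = 0.885481
Step 2: pi * AR * e = 3.14159 * 10.3 * 0.74 = 23.945219
Step 3: CDi = 0.885481 / 23.945219 = 0.03698

0.03698


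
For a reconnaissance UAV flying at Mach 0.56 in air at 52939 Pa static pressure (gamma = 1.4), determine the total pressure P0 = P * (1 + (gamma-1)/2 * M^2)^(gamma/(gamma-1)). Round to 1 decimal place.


Step 1: (gamma-1)/2 * M^2 = 0.2 * 0.3136 = 0.06272
Step 2: 1 + 0.06272 = 1.06272
Step 3: Exponent gamma/(gamma-1) = 3.5
Step 4: P0 = 52939 * 1.06272^3.5 = 65500.1 Pa

65500.1


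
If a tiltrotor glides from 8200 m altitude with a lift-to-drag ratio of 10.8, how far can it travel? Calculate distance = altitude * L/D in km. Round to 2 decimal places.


Step 1: Glide distance = altitude * L/D = 8200 * 10.8 = 88560.0 m
Step 2: Convert to km: 88560.0 / 1000 = 88.56 km

88.56


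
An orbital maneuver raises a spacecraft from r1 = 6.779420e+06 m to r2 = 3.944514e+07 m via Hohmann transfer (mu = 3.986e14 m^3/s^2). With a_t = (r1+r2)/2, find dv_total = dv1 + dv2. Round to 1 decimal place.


Step 1: Transfer semi-major axis a_t = (6.779420e+06 + 3.944514e+07) / 2 = 2.311228e+07 m
Step 2: v1 (circular at r1) = sqrt(mu/r1) = 7667.83 m/s
Step 3: v_t1 = sqrt(mu*(2/r1 - 1/a_t)) = 10017.23 m/s
Step 4: dv1 = |10017.23 - 7667.83| = 2349.4 m/s
Step 5: v2 (circular at r2) = 3178.86 m/s, v_t2 = 1721.66 m/s
Step 6: dv2 = |3178.86 - 1721.66| = 1457.21 m/s
Step 7: Total delta-v = 2349.4 + 1457.21 = 3806.6 m/s

3806.6


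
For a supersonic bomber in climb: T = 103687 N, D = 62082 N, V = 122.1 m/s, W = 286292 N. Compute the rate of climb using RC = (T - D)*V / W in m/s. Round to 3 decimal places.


Step 1: Excess thrust = T - D = 103687 - 62082 = 41605 N
Step 2: Excess power = 41605 * 122.1 = 5079970.5 W
Step 3: RC = 5079970.5 / 286292 = 17.744 m/s

17.744


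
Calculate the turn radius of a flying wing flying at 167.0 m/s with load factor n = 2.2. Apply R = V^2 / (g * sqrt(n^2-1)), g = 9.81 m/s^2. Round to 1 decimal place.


Step 1: V^2 = 167.0^2 = 27889.0
Step 2: n^2 - 1 = 2.2^2 - 1 = 3.84
Step 3: sqrt(3.84) = 1.959592
Step 4: R = 27889.0 / (9.81 * 1.959592) = 1450.8 m

1450.8


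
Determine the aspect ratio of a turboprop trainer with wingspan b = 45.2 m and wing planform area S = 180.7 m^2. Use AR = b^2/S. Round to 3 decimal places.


Step 1: b^2 = 45.2^2 = 2043.04
Step 2: AR = 2043.04 / 180.7 = 11.306

11.306
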